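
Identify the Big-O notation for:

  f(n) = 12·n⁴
O(n⁴)

The dominant term in 12·n⁴ is 12·n⁴, which is Θ(n⁴).
Constants are absorbed, so the tightest bound is O(n⁴).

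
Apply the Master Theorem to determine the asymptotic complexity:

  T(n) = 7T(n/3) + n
Θ(n^log₃(7))

Master Theorem: a = 7, b = 3, f(n) = n.
Compute the critical exponent d = log₃(7) = 1.771.
Compare f(n) = Θ(n) against n^d:
  k = 1 < d = 1.771, so f(n) = O(n^(d-ε)) — Case 1.
  The recursion cost dominates: T(n) = Θ(n^d) = Θ(n^log₃(7)).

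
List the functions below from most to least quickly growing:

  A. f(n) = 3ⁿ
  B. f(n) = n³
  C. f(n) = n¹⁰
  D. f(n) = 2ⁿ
A > D > C > B

Comparing growth rates:
A = 3ⁿ is O(3ⁿ)
D = 2ⁿ is O(2ⁿ)
C = n¹⁰ is O(n¹⁰)
B = n³ is O(n³)

Therefore, the order from fastest to slowest is: A > D > C > B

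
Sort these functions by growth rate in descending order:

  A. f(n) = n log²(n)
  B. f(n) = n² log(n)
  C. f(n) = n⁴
C > B > A

Comparing growth rates:
C = n⁴ is O(n⁴)
B = n² log(n) is O(n² log n)
A = n log²(n) is O(n log² n)

Therefore, the order from fastest to slowest is: C > B > A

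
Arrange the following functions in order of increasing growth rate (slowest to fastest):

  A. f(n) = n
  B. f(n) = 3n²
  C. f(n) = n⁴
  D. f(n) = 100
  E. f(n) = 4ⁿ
D < A < B < C < E

Comparing growth rates:
D = 100 is O(1)
A = n is O(n)
B = 3n² is O(n²)
C = n⁴ is O(n⁴)
E = 4ⁿ is O(4ⁿ)

Therefore, the order from slowest to fastest is: D < A < B < C < E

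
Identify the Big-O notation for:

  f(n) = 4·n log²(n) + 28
O(n log² n)

The dominant term in 4·n log²(n) + 28 is 4·n log²(n), which is Θ(n log² n).
Lower-order terms (28) are asymptotically negligible.
Constants are absorbed, so the tightest bound is O(n log² n).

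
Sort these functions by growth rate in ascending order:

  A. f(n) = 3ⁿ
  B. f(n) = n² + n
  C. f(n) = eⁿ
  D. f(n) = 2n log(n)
D < B < C < A

Comparing growth rates:
D = 2n log(n) is O(n log n)
B = n² + n is O(n²)
C = eⁿ is O(eⁿ)
A = 3ⁿ is O(3ⁿ)

Therefore, the order from slowest to fastest is: D < B < C < A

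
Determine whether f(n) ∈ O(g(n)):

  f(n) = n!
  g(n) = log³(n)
False

f(n) = n! is O(n!), and g(n) = log³(n) is O(log³ n).
Since O(n!) grows faster than O(log³ n), f(n) = O(g(n)) is false.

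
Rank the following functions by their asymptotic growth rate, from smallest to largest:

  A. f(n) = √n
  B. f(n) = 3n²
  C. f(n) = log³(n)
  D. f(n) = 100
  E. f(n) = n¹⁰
D < C < A < B < E

Comparing growth rates:
D = 100 is O(1)
C = log³(n) is O(log³ n)
A = √n is O(√n)
B = 3n² is O(n²)
E = n¹⁰ is O(n¹⁰)

Therefore, the order from slowest to fastest is: D < C < A < B < E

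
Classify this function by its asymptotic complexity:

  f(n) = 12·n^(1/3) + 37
O(n^(1/3))

The dominant term in 12·n^(1/3) + 37 is 12·n^(1/3), which is Θ(n^(1/3)).
Lower-order terms (37) are asymptotically negligible.
Constants are absorbed, so the tightest bound is O(n^(1/3)).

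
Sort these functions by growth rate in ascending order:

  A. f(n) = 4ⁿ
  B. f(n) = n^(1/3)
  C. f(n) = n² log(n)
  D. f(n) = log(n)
D < B < C < A

Comparing growth rates:
D = log(n) is O(log n)
B = n^(1/3) is O(n^(1/3))
C = n² log(n) is O(n² log n)
A = 4ⁿ is O(4ⁿ)

Therefore, the order from slowest to fastest is: D < B < C < A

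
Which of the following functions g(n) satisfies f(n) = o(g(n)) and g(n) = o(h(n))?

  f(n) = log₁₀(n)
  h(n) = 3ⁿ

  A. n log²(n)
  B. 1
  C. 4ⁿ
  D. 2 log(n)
A

We need g(n) with log₁₀(n) = o(g(n)) and g(n) = o(3ⁿ), i.e. O(log n) ≺ g ≺ O(3ⁿ).
Check each option:
  A. n log²(n) — O(n log² n) is strictly between O(log n) and O(3ⁿ) ✓
  B. 1 — O(1) does not grow strictly faster than f(n)
  C. 4ⁿ — O(4ⁿ) does not grow strictly slower than h(n)
  D. 2 log(n) — O(log n) does not grow strictly faster than f(n)

Only option A (n log²(n)) lies strictly between.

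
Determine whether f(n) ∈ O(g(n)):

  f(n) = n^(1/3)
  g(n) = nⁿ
True

f(n) = n^(1/3) is O(n^(1/3)), and g(n) = nⁿ is O(nⁿ).
Since O(n^(1/3)) ⊆ O(nⁿ) (f grows no faster than g), f(n) = O(g(n)) is true.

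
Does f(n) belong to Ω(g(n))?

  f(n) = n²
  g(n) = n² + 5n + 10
True

f(n) = n² and g(n) = n² + 5n + 10 are both O(n²).
Big-Ω permits equal growth rates (f ≥ c·g for some c > 0), so f(n) = Ω(g(n)) is true.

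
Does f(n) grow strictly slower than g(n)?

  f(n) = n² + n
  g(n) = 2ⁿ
True

f(n) = n² + n is O(n²), and g(n) = 2ⁿ is O(2ⁿ).
Since O(n²) grows strictly slower than O(2ⁿ), f(n) = o(g(n)) is true.
This means lim(n→∞) f(n)/g(n) = 0.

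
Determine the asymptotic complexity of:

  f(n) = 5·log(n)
O(log n)

The dominant term in 5·log(n) is 5·log(n), which is Θ(log n).
Constants are absorbed, so the tightest bound is O(log n).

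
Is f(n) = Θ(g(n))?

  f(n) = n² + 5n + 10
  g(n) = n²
True

f(n) = n² + 5n + 10 and g(n) = n² are both O(n²).
Since they have the same asymptotic growth rate, f(n) = Θ(g(n)) is true.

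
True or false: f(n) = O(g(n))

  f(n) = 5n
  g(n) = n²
True

f(n) = 5n is O(n), and g(n) = n² is O(n²).
Since O(n) ⊆ O(n²) (f grows no faster than g), f(n) = O(g(n)) is true.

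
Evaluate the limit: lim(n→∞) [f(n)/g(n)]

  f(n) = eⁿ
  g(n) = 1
∞

Since eⁿ (O(eⁿ)) grows faster than 1 (O(1)),
the ratio f(n)/g(n) → ∞ as n → ∞.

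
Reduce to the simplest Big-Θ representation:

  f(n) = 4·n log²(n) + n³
Θ(n³)

Order the terms by growth rate: 4·n log²(n) ≺ n³.
The fastest-growing term n³ dominates as n → ∞; dropping its constant factor gives Θ(n³).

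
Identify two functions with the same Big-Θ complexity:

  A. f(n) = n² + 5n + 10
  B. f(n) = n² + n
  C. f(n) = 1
A and B

Examining each function:
  A. n² + 5n + 10 is O(n²)
  B. n² + n is O(n²)
  C. 1 is O(1)

Functions A and B both have the same complexity class.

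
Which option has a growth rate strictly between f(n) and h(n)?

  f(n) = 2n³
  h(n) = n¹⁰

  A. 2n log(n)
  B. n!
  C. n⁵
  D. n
C

We need g(n) with 2n³ = o(g(n)) and g(n) = o(n¹⁰), i.e. O(n³) ≺ g ≺ O(n¹⁰).
Check each option:
  A. 2n log(n) — O(n log n) does not grow strictly faster than f(n)
  B. n! — O(n!) does not grow strictly slower than h(n)
  C. n⁵ — O(n⁵) is strictly between O(n³) and O(n¹⁰) ✓
  D. n — O(n) does not grow strictly faster than f(n)

Only option C (n⁵) lies strictly between.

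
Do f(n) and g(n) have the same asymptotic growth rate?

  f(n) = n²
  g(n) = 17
False

f(n) = n² is O(n²), and g(n) = 17 is O(1).
Since they have different growth rates, f(n) = Θ(g(n)) is false.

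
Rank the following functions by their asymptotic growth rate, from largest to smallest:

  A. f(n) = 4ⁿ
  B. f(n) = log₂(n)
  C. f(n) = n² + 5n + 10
A > C > B

Comparing growth rates:
A = 4ⁿ is O(4ⁿ)
C = n² + 5n + 10 is O(n²)
B = log₂(n) is O(log n)

Therefore, the order from fastest to slowest is: A > C > B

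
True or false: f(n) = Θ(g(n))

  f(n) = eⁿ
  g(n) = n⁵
False

f(n) = eⁿ is O(eⁿ), and g(n) = n⁵ is O(n⁵).
Since they have different growth rates, f(n) = Θ(g(n)) is false.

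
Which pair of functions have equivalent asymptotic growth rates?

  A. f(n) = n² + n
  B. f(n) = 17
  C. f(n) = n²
A and C

Examining each function:
  A. n² + n is O(n²)
  B. 17 is O(1)
  C. n² is O(n²)

Functions A and C both have the same complexity class.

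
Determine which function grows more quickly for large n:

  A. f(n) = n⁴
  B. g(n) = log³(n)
A

f(n) = n⁴ is O(n⁴), while g(n) = log³(n) is O(log³ n).
Since O(n⁴) grows faster than O(log³ n), f(n) dominates.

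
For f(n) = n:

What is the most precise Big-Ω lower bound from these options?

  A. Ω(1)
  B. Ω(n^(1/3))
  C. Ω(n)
C

f(n) = n is Ω(n).
All listed options are valid Big-Ω bounds (lower bounds),
but Ω(n) is the tightest (largest valid bound).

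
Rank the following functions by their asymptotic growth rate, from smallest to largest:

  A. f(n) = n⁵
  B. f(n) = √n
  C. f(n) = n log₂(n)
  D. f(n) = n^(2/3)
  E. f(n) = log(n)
E < B < D < C < A

Comparing growth rates:
E = log(n) is O(log n)
B = √n is O(√n)
D = n^(2/3) is O(n^(2/3))
C = n log₂(n) is O(n log n)
A = n⁵ is O(n⁵)

Therefore, the order from slowest to fastest is: E < B < D < C < A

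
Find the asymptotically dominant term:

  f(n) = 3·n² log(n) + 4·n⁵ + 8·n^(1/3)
4·n⁵

Looking at each term:
  - 3·n² log(n) is O(n² log n)
  - 4·n⁵ is O(n⁵)
  - 8·n^(1/3) is O(n^(1/3))

The term 4·n⁵ (O(n⁵)) grows fastest and dominates all others.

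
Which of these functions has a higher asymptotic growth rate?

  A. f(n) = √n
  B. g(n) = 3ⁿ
B

f(n) = √n is O(√n), while g(n) = 3ⁿ is O(3ⁿ).
Since O(3ⁿ) grows faster than O(√n), g(n) dominates.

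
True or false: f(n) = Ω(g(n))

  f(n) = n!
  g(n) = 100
True

f(n) = n! is O(n!), and g(n) = 100 is O(1).
Since O(n!) grows at least as fast as O(1), f(n) = Ω(g(n)) is true.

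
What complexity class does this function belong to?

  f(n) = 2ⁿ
O(2ⁿ)

The dominant term in 2ⁿ is 2ⁿ, which is Θ(2ⁿ).
Constants are absorbed, so the tightest bound is O(2ⁿ).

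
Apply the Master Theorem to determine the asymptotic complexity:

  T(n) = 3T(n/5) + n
Θ(n)

Master Theorem: a = 3, b = 5, f(n) = n.
Compute the critical exponent d = log₅(3) = 0.683.
Compare f(n) = Θ(n) against n^d:
  k = 1 > d = 0.683, so f(n) = Ω(n^(d+ε)) — Case 3.
  Regularity: a·(n/b)^1/n^1 = a/b^1 = 3/5 < 1 ✓.
  The top-level work dominates: T(n) = Θ(f(n)) = Θ(n).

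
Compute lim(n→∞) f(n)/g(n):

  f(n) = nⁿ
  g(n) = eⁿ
∞

Since nⁿ (O(nⁿ)) grows faster than eⁿ (O(eⁿ)),
the ratio f(n)/g(n) → ∞ as n → ∞.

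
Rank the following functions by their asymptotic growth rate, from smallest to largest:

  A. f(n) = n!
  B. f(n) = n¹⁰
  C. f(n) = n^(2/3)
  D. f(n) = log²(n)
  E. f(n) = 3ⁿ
D < C < B < E < A

Comparing growth rates:
D = log²(n) is O(log² n)
C = n^(2/3) is O(n^(2/3))
B = n¹⁰ is O(n¹⁰)
E = 3ⁿ is O(3ⁿ)
A = n! is O(n!)

Therefore, the order from slowest to fastest is: D < C < B < E < A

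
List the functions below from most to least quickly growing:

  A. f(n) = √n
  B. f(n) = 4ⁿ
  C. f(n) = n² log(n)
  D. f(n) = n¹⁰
B > D > C > A

Comparing growth rates:
B = 4ⁿ is O(4ⁿ)
D = n¹⁰ is O(n¹⁰)
C = n² log(n) is O(n² log n)
A = √n is O(√n)

Therefore, the order from fastest to slowest is: B > D > C > A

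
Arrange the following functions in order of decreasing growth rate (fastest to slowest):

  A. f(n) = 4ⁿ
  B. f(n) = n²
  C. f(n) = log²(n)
A > B > C

Comparing growth rates:
A = 4ⁿ is O(4ⁿ)
B = n² is O(n²)
C = log²(n) is O(log² n)

Therefore, the order from fastest to slowest is: A > B > C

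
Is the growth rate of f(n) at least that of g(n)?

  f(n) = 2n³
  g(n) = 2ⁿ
False

f(n) = 2n³ is O(n³), and g(n) = 2ⁿ is O(2ⁿ).
Since O(n³) grows slower than O(2ⁿ), f(n) = Ω(g(n)) is false.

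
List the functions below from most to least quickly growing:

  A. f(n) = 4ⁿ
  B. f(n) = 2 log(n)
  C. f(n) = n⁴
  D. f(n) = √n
A > C > D > B

Comparing growth rates:
A = 4ⁿ is O(4ⁿ)
C = n⁴ is O(n⁴)
D = √n is O(√n)
B = 2 log(n) is O(log n)

Therefore, the order from fastest to slowest is: A > C > D > B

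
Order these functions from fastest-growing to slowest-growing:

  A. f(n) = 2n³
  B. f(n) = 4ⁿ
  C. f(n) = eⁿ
B > C > A

Comparing growth rates:
B = 4ⁿ is O(4ⁿ)
C = eⁿ is O(eⁿ)
A = 2n³ is O(n³)

Therefore, the order from fastest to slowest is: B > C > A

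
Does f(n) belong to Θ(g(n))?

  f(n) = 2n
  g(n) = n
True

f(n) = 2n and g(n) = n are both O(n).
Since they have the same asymptotic growth rate, f(n) = Θ(g(n)) is true.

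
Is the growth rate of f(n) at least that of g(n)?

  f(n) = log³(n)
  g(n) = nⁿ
False

f(n) = log³(n) is O(log³ n), and g(n) = nⁿ is O(nⁿ).
Since O(log³ n) grows slower than O(nⁿ), f(n) = Ω(g(n)) is false.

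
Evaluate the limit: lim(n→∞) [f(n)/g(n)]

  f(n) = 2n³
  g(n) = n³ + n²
2

Since 2n³ and n³ + n² have the same growth rate (O(n³)),
the ratio converges to a constant: 2.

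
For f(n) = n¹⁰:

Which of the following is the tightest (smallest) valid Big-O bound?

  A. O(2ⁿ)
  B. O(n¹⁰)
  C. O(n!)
B

f(n) = n¹⁰ is O(n¹⁰).
All listed options are valid Big-O bounds (upper bounds),
but O(n¹⁰) is the tightest (smallest valid bound).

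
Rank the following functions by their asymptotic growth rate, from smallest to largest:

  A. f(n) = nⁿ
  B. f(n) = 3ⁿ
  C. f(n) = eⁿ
C < B < A

Comparing growth rates:
C = eⁿ is O(eⁿ)
B = 3ⁿ is O(3ⁿ)
A = nⁿ is O(nⁿ)

Therefore, the order from slowest to fastest is: C < B < A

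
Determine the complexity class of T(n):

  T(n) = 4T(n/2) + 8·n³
Θ(n³)

Master Theorem: a = 4, b = 2, f(n) = 8·n³.
Compute the critical exponent d = log₂(4) = 2.
Compare f(n) = Θ(n³) against n^d:
  k = 3 > d = 2, so f(n) = Ω(n^(d+ε)) — Case 3.
  Regularity: a·(n/b)^3/n^3 = a/b^3 = 4/8 < 1 ✓.
  The top-level work dominates: T(n) = Θ(f(n)) = Θ(n³).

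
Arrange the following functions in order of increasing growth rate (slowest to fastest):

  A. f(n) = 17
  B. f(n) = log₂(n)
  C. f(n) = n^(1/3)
A < B < C

Comparing growth rates:
A = 17 is O(1)
B = log₂(n) is O(log n)
C = n^(1/3) is O(n^(1/3))

Therefore, the order from slowest to fastest is: A < B < C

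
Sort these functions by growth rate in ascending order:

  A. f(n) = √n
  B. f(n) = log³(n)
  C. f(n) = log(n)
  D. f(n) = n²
C < B < A < D

Comparing growth rates:
C = log(n) is O(log n)
B = log³(n) is O(log³ n)
A = √n is O(√n)
D = n² is O(n²)

Therefore, the order from slowest to fastest is: C < B < A < D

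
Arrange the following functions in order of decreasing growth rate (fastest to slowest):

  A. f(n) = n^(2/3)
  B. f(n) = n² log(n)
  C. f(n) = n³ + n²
C > B > A

Comparing growth rates:
C = n³ + n² is O(n³)
B = n² log(n) is O(n² log n)
A = n^(2/3) is O(n^(2/3))

Therefore, the order from fastest to slowest is: C > B > A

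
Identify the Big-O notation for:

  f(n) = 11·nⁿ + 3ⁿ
O(nⁿ)

The dominant term in 11·nⁿ + 3ⁿ is 11·nⁿ, which is Θ(nⁿ).
Lower-order terms (3ⁿ) are asymptotically negligible.
Constants are absorbed, so the tightest bound is O(nⁿ).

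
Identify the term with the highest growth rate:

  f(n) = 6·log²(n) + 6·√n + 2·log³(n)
6·√n

Looking at each term:
  - 6·log²(n) is O(log² n)
  - 6·√n is O(√n)
  - 2·log³(n) is O(log³ n)

The term 6·√n (O(√n)) grows fastest and dominates all others.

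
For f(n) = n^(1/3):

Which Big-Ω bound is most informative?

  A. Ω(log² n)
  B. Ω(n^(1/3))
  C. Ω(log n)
B

f(n) = n^(1/3) is Ω(n^(1/3)).
All listed options are valid Big-Ω bounds (lower bounds),
but Ω(n^(1/3)) is the tightest (largest valid bound).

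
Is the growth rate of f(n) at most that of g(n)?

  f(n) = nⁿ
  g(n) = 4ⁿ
False

f(n) = nⁿ is O(nⁿ), and g(n) = 4ⁿ is O(4ⁿ).
Since O(nⁿ) grows faster than O(4ⁿ), f(n) = O(g(n)) is false.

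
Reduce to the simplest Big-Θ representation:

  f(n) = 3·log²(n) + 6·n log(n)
Θ(n log n)

Order the terms by growth rate: 3·log²(n) ≺ 6·n log(n).
The fastest-growing term 6·n log(n) dominates as n → ∞; dropping its constant factor gives Θ(n log n).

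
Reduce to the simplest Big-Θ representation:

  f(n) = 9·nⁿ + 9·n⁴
Θ(nⁿ)

Order the terms by growth rate: 9·n⁴ ≺ 9·nⁿ.
The fastest-growing term 9·nⁿ dominates as n → ∞; dropping its constant factor gives Θ(nⁿ).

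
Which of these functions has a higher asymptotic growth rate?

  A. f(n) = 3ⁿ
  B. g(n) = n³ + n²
A

f(n) = 3ⁿ is O(3ⁿ), while g(n) = n³ + n² is O(n³).
Since O(3ⁿ) grows faster than O(n³), f(n) dominates.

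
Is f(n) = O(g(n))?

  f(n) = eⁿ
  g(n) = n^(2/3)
False

f(n) = eⁿ is O(eⁿ), and g(n) = n^(2/3) is O(n^(2/3)).
Since O(eⁿ) grows faster than O(n^(2/3)), f(n) = O(g(n)) is false.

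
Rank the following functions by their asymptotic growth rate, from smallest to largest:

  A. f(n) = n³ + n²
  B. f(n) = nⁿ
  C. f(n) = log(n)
C < A < B

Comparing growth rates:
C = log(n) is O(log n)
A = n³ + n² is O(n³)
B = nⁿ is O(nⁿ)

Therefore, the order from slowest to fastest is: C < A < B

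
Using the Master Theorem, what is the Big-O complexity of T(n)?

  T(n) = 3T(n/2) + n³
Θ(n³)

Master Theorem: a = 3, b = 2, f(n) = n³.
Compute the critical exponent d = log₂(3) = 1.585.
Compare f(n) = Θ(n³) against n^d:
  k = 3 > d = 1.585, so f(n) = Ω(n^(d+ε)) — Case 3.
  Regularity: a·(n/b)^3/n^3 = a/b^3 = 3/8 < 1 ✓.
  The top-level work dominates: T(n) = Θ(f(n)) = Θ(n³).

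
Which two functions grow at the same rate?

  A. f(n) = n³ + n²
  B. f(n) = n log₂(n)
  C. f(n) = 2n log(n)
B and C

Examining each function:
  A. n³ + n² is O(n³)
  B. n log₂(n) is O(n log n)
  C. 2n log(n) is O(n log n)

Functions B and C both have the same complexity class.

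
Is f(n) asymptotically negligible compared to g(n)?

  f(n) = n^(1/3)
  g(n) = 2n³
True

f(n) = n^(1/3) is O(n^(1/3)), and g(n) = 2n³ is O(n³).
Since O(n^(1/3)) grows strictly slower than O(n³), f(n) = o(g(n)) is true.
This means lim(n→∞) f(n)/g(n) = 0.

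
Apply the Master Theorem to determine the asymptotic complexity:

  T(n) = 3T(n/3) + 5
Θ(n)

Master Theorem: a = 3, b = 3, f(n) = 5.
Compute the critical exponent d = log₃(3) = 1.
Compare f(n) = Θ(1) against n^d:
  k = 0 < d = 1, so f(n) = O(n^(d-ε)) — Case 1.
  The recursion cost dominates: T(n) = Θ(n^d) = Θ(n).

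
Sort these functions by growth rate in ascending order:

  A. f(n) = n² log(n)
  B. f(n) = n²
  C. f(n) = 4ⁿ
B < A < C

Comparing growth rates:
B = n² is O(n²)
A = n² log(n) is O(n² log n)
C = 4ⁿ is O(4ⁿ)

Therefore, the order from slowest to fastest is: B < A < C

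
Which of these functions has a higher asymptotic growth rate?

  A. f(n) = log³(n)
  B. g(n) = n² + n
B

f(n) = log³(n) is O(log³ n), while g(n) = n² + n is O(n²).
Since O(n²) grows faster than O(log³ n), g(n) dominates.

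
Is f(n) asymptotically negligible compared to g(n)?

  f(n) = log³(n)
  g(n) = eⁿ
True

f(n) = log³(n) is O(log³ n), and g(n) = eⁿ is O(eⁿ).
Since O(log³ n) grows strictly slower than O(eⁿ), f(n) = o(g(n)) is true.
This means lim(n→∞) f(n)/g(n) = 0.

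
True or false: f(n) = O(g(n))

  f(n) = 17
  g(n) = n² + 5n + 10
True

f(n) = 17 is O(1), and g(n) = n² + 5n + 10 is O(n²).
Since O(1) ⊆ O(n²) (f grows no faster than g), f(n) = O(g(n)) is true.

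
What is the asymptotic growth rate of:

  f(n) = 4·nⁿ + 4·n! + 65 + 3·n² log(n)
Θ(nⁿ)

Order the terms by growth rate: 65 ≺ 3·n² log(n) ≺ 4·n! ≺ 4·nⁿ.
The fastest-growing term 4·nⁿ dominates as n → ∞; dropping its constant factor gives Θ(nⁿ).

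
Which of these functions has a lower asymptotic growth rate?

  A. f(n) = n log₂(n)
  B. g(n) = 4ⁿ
A

f(n) = n log₂(n) is O(n log n), while g(n) = 4ⁿ is O(4ⁿ).
Since O(n log n) grows slower than O(4ⁿ), f(n) is dominated.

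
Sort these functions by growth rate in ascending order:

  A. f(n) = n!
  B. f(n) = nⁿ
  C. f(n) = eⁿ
C < A < B

Comparing growth rates:
C = eⁿ is O(eⁿ)
A = n! is O(n!)
B = nⁿ is O(nⁿ)

Therefore, the order from slowest to fastest is: C < A < B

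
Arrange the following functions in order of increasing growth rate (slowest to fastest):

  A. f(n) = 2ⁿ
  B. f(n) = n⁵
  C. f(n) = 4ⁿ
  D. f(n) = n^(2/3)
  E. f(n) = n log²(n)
D < E < B < A < C

Comparing growth rates:
D = n^(2/3) is O(n^(2/3))
E = n log²(n) is O(n log² n)
B = n⁵ is O(n⁵)
A = 2ⁿ is O(2ⁿ)
C = 4ⁿ is O(4ⁿ)

Therefore, the order from slowest to fastest is: D < E < B < A < C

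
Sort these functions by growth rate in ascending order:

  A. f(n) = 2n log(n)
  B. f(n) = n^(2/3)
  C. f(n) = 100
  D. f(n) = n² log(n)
C < B < A < D

Comparing growth rates:
C = 100 is O(1)
B = n^(2/3) is O(n^(2/3))
A = 2n log(n) is O(n log n)
D = n² log(n) is O(n² log n)

Therefore, the order from slowest to fastest is: C < B < A < D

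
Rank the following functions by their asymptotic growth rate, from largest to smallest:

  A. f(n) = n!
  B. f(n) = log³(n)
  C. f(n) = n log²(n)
A > C > B

Comparing growth rates:
A = n! is O(n!)
C = n log²(n) is O(n log² n)
B = log³(n) is O(log³ n)

Therefore, the order from fastest to slowest is: A > C > B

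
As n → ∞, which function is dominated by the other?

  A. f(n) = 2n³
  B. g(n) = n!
A

f(n) = 2n³ is O(n³), while g(n) = n! is O(n!).
Since O(n³) grows slower than O(n!), f(n) is dominated.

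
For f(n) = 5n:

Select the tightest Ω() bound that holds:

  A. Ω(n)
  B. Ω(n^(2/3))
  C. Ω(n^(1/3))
A

f(n) = 5n is Ω(n).
All listed options are valid Big-Ω bounds (lower bounds),
but Ω(n) is the tightest (largest valid bound).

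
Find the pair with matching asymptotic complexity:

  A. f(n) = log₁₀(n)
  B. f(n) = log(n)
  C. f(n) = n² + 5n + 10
A and B

Examining each function:
  A. log₁₀(n) is O(log n)
  B. log(n) is O(log n)
  C. n² + 5n + 10 is O(n²)

Functions A and B both have the same complexity class.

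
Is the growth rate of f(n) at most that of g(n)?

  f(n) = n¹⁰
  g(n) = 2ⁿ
True

f(n) = n¹⁰ is O(n¹⁰), and g(n) = 2ⁿ is O(2ⁿ).
Since O(n¹⁰) ⊆ O(2ⁿ) (f grows no faster than g), f(n) = O(g(n)) is true.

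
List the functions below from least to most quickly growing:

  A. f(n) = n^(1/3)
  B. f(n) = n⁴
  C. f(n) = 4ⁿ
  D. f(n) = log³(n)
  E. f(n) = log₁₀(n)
E < D < A < B < C

Comparing growth rates:
E = log₁₀(n) is O(log n)
D = log³(n) is O(log³ n)
A = n^(1/3) is O(n^(1/3))
B = n⁴ is O(n⁴)
C = 4ⁿ is O(4ⁿ)

Therefore, the order from slowest to fastest is: E < D < A < B < C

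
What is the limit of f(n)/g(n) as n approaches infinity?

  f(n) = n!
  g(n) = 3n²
∞

Since n! (O(n!)) grows faster than 3n² (O(n²)),
the ratio f(n)/g(n) → ∞ as n → ∞.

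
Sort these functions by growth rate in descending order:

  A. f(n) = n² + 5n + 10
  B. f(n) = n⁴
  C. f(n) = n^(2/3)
B > A > C

Comparing growth rates:
B = n⁴ is O(n⁴)
A = n² + 5n + 10 is O(n²)
C = n^(2/3) is O(n^(2/3))

Therefore, the order from fastest to slowest is: B > A > C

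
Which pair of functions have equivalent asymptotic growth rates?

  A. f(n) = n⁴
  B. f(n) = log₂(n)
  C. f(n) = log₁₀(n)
B and C

Examining each function:
  A. n⁴ is O(n⁴)
  B. log₂(n) is O(log n)
  C. log₁₀(n) is O(log n)

Functions B and C both have the same complexity class.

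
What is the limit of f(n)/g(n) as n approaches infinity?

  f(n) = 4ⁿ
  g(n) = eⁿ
∞

Since 4ⁿ (O(4ⁿ)) grows faster than eⁿ (O(eⁿ)),
the ratio f(n)/g(n) → ∞ as n → ∞.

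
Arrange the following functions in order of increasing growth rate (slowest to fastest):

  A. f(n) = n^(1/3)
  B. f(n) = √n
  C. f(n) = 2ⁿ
A < B < C

Comparing growth rates:
A = n^(1/3) is O(n^(1/3))
B = √n is O(√n)
C = 2ⁿ is O(2ⁿ)

Therefore, the order from slowest to fastest is: A < B < C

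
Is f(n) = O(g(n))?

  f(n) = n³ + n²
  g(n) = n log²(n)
False

f(n) = n³ + n² is O(n³), and g(n) = n log²(n) is O(n log² n).
Since O(n³) grows faster than O(n log² n), f(n) = O(g(n)) is false.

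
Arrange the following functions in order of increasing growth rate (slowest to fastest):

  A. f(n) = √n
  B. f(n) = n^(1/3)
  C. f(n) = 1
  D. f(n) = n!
C < B < A < D

Comparing growth rates:
C = 1 is O(1)
B = n^(1/3) is O(n^(1/3))
A = √n is O(√n)
D = n! is O(n!)

Therefore, the order from slowest to fastest is: C < B < A < D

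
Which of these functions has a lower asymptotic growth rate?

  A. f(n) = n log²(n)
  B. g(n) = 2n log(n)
B

f(n) = n log²(n) is O(n log² n), while g(n) = 2n log(n) is O(n log n).
Since O(n log n) grows slower than O(n log² n), g(n) is dominated.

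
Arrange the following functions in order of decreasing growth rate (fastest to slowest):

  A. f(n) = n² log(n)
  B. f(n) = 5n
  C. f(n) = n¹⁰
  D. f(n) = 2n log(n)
C > A > D > B

Comparing growth rates:
C = n¹⁰ is O(n¹⁰)
A = n² log(n) is O(n² log n)
D = 2n log(n) is O(n log n)
B = 5n is O(n)

Therefore, the order from fastest to slowest is: C > A > D > B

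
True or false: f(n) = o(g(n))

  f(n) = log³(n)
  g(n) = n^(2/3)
True

f(n) = log³(n) is O(log³ n), and g(n) = n^(2/3) is O(n^(2/3)).
Since O(log³ n) grows strictly slower than O(n^(2/3)), f(n) = o(g(n)) is true.
This means lim(n→∞) f(n)/g(n) = 0.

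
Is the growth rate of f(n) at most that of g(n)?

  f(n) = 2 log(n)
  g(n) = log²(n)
True

f(n) = 2 log(n) is O(log n), and g(n) = log²(n) is O(log² n).
Since O(log n) ⊆ O(log² n) (f grows no faster than g), f(n) = O(g(n)) is true.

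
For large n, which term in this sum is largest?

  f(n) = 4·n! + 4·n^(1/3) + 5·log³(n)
4·n!

Looking at each term:
  - 4·n! is O(n!)
  - 4·n^(1/3) is O(n^(1/3))
  - 5·log³(n) is O(log³ n)

The term 4·n! (O(n!)) grows fastest and dominates all others.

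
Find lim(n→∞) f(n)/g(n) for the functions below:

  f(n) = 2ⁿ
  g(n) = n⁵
∞

Since 2ⁿ (O(2ⁿ)) grows faster than n⁵ (O(n⁵)),
the ratio f(n)/g(n) → ∞ as n → ∞.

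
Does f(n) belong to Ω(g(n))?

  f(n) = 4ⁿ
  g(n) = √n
True

f(n) = 4ⁿ is O(4ⁿ), and g(n) = √n is O(√n).
Since O(4ⁿ) grows at least as fast as O(√n), f(n) = Ω(g(n)) is true.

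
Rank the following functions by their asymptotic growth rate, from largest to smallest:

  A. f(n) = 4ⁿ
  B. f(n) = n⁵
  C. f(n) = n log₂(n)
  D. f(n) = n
A > B > C > D

Comparing growth rates:
A = 4ⁿ is O(4ⁿ)
B = n⁵ is O(n⁵)
C = n log₂(n) is O(n log n)
D = n is O(n)

Therefore, the order from fastest to slowest is: A > B > C > D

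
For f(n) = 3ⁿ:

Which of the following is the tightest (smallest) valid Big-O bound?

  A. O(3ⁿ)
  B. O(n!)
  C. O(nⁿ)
A

f(n) = 3ⁿ is O(3ⁿ).
All listed options are valid Big-O bounds (upper bounds),
but O(3ⁿ) is the tightest (smallest valid bound).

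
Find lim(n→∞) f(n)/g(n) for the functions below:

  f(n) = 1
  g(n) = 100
1/100

Since 1 and 100 have the same growth rate (O(1)),
the ratio converges to a constant: 1/100.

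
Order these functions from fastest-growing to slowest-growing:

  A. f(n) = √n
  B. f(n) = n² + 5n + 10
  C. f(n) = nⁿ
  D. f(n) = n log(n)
C > B > D > A

Comparing growth rates:
C = nⁿ is O(nⁿ)
B = n² + 5n + 10 is O(n²)
D = n log(n) is O(n log n)
A = √n is O(√n)

Therefore, the order from fastest to slowest is: C > B > D > A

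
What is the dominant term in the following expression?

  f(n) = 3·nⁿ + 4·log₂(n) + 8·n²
3·nⁿ

Looking at each term:
  - 3·nⁿ is O(nⁿ)
  - 4·log₂(n) is O(log n)
  - 8·n² is O(n²)

The term 3·nⁿ (O(nⁿ)) grows fastest and dominates all others.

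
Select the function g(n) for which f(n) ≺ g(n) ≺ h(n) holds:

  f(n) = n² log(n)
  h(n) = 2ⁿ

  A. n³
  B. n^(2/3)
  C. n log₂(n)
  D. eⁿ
A

We need g(n) with n² log(n) = o(g(n)) and g(n) = o(2ⁿ), i.e. O(n² log n) ≺ g ≺ O(2ⁿ).
Check each option:
  A. n³ — O(n³) is strictly between O(n² log n) and O(2ⁿ) ✓
  B. n^(2/3) — O(n^(2/3)) does not grow strictly faster than f(n)
  C. n log₂(n) — O(n log n) does not grow strictly faster than f(n)
  D. eⁿ — O(eⁿ) does not grow strictly slower than h(n)

Only option A (n³) lies strictly between.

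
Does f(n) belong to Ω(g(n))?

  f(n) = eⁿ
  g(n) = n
True

f(n) = eⁿ is O(eⁿ), and g(n) = n is O(n).
Since O(eⁿ) grows at least as fast as O(n), f(n) = Ω(g(n)) is true.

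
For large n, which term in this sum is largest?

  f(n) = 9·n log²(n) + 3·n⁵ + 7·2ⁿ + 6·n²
7·2ⁿ

Looking at each term:
  - 9·n log²(n) is O(n log² n)
  - 3·n⁵ is O(n⁵)
  - 7·2ⁿ is O(2ⁿ)
  - 6·n² is O(n²)

The term 7·2ⁿ (O(2ⁿ)) grows fastest and dominates all others.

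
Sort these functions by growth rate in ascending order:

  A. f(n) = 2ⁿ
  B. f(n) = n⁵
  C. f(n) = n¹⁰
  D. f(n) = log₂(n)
D < B < C < A

Comparing growth rates:
D = log₂(n) is O(log n)
B = n⁵ is O(n⁵)
C = n¹⁰ is O(n¹⁰)
A = 2ⁿ is O(2ⁿ)

Therefore, the order from slowest to fastest is: D < B < C < A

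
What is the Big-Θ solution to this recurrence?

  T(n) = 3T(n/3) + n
Θ(n log n)

Master Theorem: a = 3, b = 3, f(n) = n.
Compute the critical exponent d = log₃(3) = 1.
Compare f(n) = Θ(n) against n^d:
  k = 1 = d, so f(n) = Θ(n^d) — Case 2.
  Work is balanced across levels: T(n) = Θ(n^d log n) = Θ(n log n).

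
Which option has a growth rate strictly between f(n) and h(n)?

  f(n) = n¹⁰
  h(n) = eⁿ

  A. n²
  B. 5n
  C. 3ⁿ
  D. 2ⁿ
D

We need g(n) with n¹⁰ = o(g(n)) and g(n) = o(eⁿ), i.e. O(n¹⁰) ≺ g ≺ O(eⁿ).
Check each option:
  A. n² — O(n²) does not grow strictly faster than f(n)
  B. 5n — O(n) does not grow strictly faster than f(n)
  C. 3ⁿ — O(3ⁿ) does not grow strictly slower than h(n)
  D. 2ⁿ — O(2ⁿ) is strictly between O(n¹⁰) and O(eⁿ) ✓

Only option D (2ⁿ) lies strictly between.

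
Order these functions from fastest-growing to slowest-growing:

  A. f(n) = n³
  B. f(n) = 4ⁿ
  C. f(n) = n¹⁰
B > C > A

Comparing growth rates:
B = 4ⁿ is O(4ⁿ)
C = n¹⁰ is O(n¹⁰)
A = n³ is O(n³)

Therefore, the order from fastest to slowest is: B > C > A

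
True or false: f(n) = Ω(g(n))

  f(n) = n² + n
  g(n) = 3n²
True

f(n) = n² + n and g(n) = 3n² are both O(n²).
Big-Ω permits equal growth rates (f ≥ c·g for some c > 0), so f(n) = Ω(g(n)) is true.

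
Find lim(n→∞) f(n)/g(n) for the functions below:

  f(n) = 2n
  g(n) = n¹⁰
0

Since 2n (O(n)) grows slower than n¹⁰ (O(n¹⁰)),
the ratio f(n)/g(n) → 0 as n → ∞.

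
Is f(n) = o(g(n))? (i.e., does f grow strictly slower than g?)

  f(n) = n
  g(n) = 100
False

f(n) = n is O(n), and g(n) = 100 is O(1).
Since O(n) grows faster than or equal to O(1), f(n) = o(g(n)) is false.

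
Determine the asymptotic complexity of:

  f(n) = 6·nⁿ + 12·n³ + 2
O(nⁿ)

The dominant term in 6·nⁿ + 12·n³ + 2 is 6·nⁿ, which is Θ(nⁿ).
Lower-order terms (12·n³, 2) are asymptotically negligible.
Constants are absorbed, so the tightest bound is O(nⁿ).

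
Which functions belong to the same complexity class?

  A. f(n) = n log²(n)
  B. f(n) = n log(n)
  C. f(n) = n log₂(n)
B and C

Examining each function:
  A. n log²(n) is O(n log² n)
  B. n log(n) is O(n log n)
  C. n log₂(n) is O(n log n)

Functions B and C both have the same complexity class.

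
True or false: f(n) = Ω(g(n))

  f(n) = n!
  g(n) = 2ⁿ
True

f(n) = n! is O(n!), and g(n) = 2ⁿ is O(2ⁿ).
Since O(n!) grows at least as fast as O(2ⁿ), f(n) = Ω(g(n)) is true.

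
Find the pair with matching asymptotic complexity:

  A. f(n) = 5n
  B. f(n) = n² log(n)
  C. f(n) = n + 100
A and C

Examining each function:
  A. 5n is O(n)
  B. n² log(n) is O(n² log n)
  C. n + 100 is O(n)

Functions A and C both have the same complexity class.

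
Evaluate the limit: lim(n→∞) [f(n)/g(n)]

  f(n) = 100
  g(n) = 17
100/17

Since 100 and 17 have the same growth rate (O(1)),
the ratio converges to a constant: 100/17.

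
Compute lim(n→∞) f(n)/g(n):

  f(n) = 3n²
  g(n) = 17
∞

Since 3n² (O(n²)) grows faster than 17 (O(1)),
the ratio f(n)/g(n) → ∞ as n → ∞.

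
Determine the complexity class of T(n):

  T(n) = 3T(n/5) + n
Θ(n)

Master Theorem: a = 3, b = 5, f(n) = n.
Compute the critical exponent d = log₅(3) = 0.683.
Compare f(n) = Θ(n) against n^d:
  k = 1 > d = 0.683, so f(n) = Ω(n^(d+ε)) — Case 3.
  Regularity: a·(n/b)^1/n^1 = a/b^1 = 3/5 < 1 ✓.
  The top-level work dominates: T(n) = Θ(f(n)) = Θ(n).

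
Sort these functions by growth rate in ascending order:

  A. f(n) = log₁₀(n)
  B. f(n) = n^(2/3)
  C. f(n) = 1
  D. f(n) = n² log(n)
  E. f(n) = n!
C < A < B < D < E

Comparing growth rates:
C = 1 is O(1)
A = log₁₀(n) is O(log n)
B = n^(2/3) is O(n^(2/3))
D = n² log(n) is O(n² log n)
E = n! is O(n!)

Therefore, the order from slowest to fastest is: C < A < B < D < E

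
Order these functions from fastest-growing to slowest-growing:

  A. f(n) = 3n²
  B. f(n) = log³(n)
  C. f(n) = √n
A > C > B

Comparing growth rates:
A = 3n² is O(n²)
C = √n is O(√n)
B = log³(n) is O(log³ n)

Therefore, the order from fastest to slowest is: A > C > B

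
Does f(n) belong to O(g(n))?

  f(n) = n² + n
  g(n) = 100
False

f(n) = n² + n is O(n²), and g(n) = 100 is O(1).
Since O(n²) grows faster than O(1), f(n) = O(g(n)) is false.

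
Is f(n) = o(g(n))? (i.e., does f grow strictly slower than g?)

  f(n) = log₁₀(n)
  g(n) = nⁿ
True

f(n) = log₁₀(n) is O(log n), and g(n) = nⁿ is O(nⁿ).
Since O(log n) grows strictly slower than O(nⁿ), f(n) = o(g(n)) is true.
This means lim(n→∞) f(n)/g(n) = 0.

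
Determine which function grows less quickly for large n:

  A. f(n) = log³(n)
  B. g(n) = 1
B

f(n) = log³(n) is O(log³ n), while g(n) = 1 is O(1).
Since O(1) grows slower than O(log³ n), g(n) is dominated.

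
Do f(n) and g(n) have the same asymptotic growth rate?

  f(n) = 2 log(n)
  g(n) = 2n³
False

f(n) = 2 log(n) is O(log n), and g(n) = 2n³ is O(n³).
Since they have different growth rates, f(n) = Θ(g(n)) is false.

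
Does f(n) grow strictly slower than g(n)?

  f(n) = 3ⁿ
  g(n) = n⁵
False

f(n) = 3ⁿ is O(3ⁿ), and g(n) = n⁵ is O(n⁵).
Since O(3ⁿ) grows faster than or equal to O(n⁵), f(n) = o(g(n)) is false.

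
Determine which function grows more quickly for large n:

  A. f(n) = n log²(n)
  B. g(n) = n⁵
B

f(n) = n log²(n) is O(n log² n), while g(n) = n⁵ is O(n⁵).
Since O(n⁵) grows faster than O(n log² n), g(n) dominates.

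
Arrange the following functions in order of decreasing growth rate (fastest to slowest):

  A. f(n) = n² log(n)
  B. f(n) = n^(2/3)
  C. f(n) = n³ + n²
C > A > B

Comparing growth rates:
C = n³ + n² is O(n³)
A = n² log(n) is O(n² log n)
B = n^(2/3) is O(n^(2/3))

Therefore, the order from fastest to slowest is: C > A > B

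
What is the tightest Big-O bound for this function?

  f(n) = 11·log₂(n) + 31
O(log n)

The dominant term in 11·log₂(n) + 31 is 11·log₂(n), which is Θ(log n).
Lower-order terms (31) are asymptotically negligible.
Constants are absorbed, so the tightest bound is O(log n).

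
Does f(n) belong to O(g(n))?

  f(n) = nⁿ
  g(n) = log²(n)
False

f(n) = nⁿ is O(nⁿ), and g(n) = log²(n) is O(log² n).
Since O(nⁿ) grows faster than O(log² n), f(n) = O(g(n)) is false.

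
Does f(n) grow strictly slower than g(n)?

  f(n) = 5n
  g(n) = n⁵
True

f(n) = 5n is O(n), and g(n) = n⁵ is O(n⁵).
Since O(n) grows strictly slower than O(n⁵), f(n) = o(g(n)) is true.
This means lim(n→∞) f(n)/g(n) = 0.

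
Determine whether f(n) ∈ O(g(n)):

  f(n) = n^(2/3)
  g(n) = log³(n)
False

f(n) = n^(2/3) is O(n^(2/3)), and g(n) = log³(n) is O(log³ n).
Since O(n^(2/3)) grows faster than O(log³ n), f(n) = O(g(n)) is false.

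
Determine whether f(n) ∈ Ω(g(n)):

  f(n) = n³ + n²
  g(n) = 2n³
True

f(n) = n³ + n² and g(n) = 2n³ are both O(n³).
Big-Ω permits equal growth rates (f ≥ c·g for some c > 0), so f(n) = Ω(g(n)) is true.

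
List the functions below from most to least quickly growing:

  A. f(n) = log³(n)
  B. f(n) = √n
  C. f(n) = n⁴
C > B > A

Comparing growth rates:
C = n⁴ is O(n⁴)
B = √n is O(√n)
A = log³(n) is O(log³ n)

Therefore, the order from fastest to slowest is: C > B > A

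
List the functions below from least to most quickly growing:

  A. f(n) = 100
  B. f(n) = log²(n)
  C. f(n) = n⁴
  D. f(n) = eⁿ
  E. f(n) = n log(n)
A < B < E < C < D

Comparing growth rates:
A = 100 is O(1)
B = log²(n) is O(log² n)
E = n log(n) is O(n log n)
C = n⁴ is O(n⁴)
D = eⁿ is O(eⁿ)

Therefore, the order from slowest to fastest is: A < B < E < C < D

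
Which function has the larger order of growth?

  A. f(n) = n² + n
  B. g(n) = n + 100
A

f(n) = n² + n is O(n²), while g(n) = n + 100 is O(n).
Since O(n²) grows faster than O(n), f(n) dominates.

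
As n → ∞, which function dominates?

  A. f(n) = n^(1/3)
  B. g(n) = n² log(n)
B

f(n) = n^(1/3) is O(n^(1/3)), while g(n) = n² log(n) is O(n² log n).
Since O(n² log n) grows faster than O(n^(1/3)), g(n) dominates.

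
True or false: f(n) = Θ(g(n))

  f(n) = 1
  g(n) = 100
True

f(n) = 1 and g(n) = 100 are both O(1).
Since they have the same asymptotic growth rate, f(n) = Θ(g(n)) is true.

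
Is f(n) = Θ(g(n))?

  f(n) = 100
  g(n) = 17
True

f(n) = 100 and g(n) = 17 are both O(1).
Since they have the same asymptotic growth rate, f(n) = Θ(g(n)) is true.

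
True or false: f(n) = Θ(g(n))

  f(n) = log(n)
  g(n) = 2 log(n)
True

f(n) = log(n) and g(n) = 2 log(n) are both O(log n).
Since they have the same asymptotic growth rate, f(n) = Θ(g(n)) is true.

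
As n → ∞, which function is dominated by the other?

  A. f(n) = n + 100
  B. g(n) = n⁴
A

f(n) = n + 100 is O(n), while g(n) = n⁴ is O(n⁴).
Since O(n) grows slower than O(n⁴), f(n) is dominated.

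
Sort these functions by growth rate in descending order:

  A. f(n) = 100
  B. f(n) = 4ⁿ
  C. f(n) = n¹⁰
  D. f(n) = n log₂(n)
B > C > D > A

Comparing growth rates:
B = 4ⁿ is O(4ⁿ)
C = n¹⁰ is O(n¹⁰)
D = n log₂(n) is O(n log n)
A = 100 is O(1)

Therefore, the order from fastest to slowest is: B > C > D > A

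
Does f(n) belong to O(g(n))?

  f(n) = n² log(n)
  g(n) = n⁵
True

f(n) = n² log(n) is O(n² log n), and g(n) = n⁵ is O(n⁵).
Since O(n² log n) ⊆ O(n⁵) (f grows no faster than g), f(n) = O(g(n)) is true.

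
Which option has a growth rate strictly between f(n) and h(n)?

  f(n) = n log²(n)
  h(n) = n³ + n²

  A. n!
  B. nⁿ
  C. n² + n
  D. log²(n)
C

We need g(n) with n log²(n) = o(g(n)) and g(n) = o(n³ + n²), i.e. O(n log² n) ≺ g ≺ O(n³).
Check each option:
  A. n! — O(n!) does not grow strictly slower than h(n)
  B. nⁿ — O(nⁿ) does not grow strictly slower than h(n)
  C. n² + n — O(n²) is strictly between O(n log² n) and O(n³) ✓
  D. log²(n) — O(log² n) does not grow strictly faster than f(n)

Only option C (n² + n) lies strictly between.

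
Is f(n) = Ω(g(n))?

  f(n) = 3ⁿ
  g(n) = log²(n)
True

f(n) = 3ⁿ is O(3ⁿ), and g(n) = log²(n) is O(log² n).
Since O(3ⁿ) grows at least as fast as O(log² n), f(n) = Ω(g(n)) is true.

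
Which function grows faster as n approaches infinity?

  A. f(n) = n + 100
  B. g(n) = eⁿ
B

f(n) = n + 100 is O(n), while g(n) = eⁿ is O(eⁿ).
Since O(eⁿ) grows faster than O(n), g(n) dominates.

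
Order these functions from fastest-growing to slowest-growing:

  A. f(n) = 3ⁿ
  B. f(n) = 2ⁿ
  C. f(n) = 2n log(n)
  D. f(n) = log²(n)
A > B > C > D

Comparing growth rates:
A = 3ⁿ is O(3ⁿ)
B = 2ⁿ is O(2ⁿ)
C = 2n log(n) is O(n log n)
D = log²(n) is O(log² n)

Therefore, the order from fastest to slowest is: A > B > C > D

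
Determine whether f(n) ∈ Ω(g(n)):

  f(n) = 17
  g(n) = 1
True

f(n) = 17 and g(n) = 1 are both O(1).
Big-Ω permits equal growth rates (f ≥ c·g for some c > 0), so f(n) = Ω(g(n)) is true.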